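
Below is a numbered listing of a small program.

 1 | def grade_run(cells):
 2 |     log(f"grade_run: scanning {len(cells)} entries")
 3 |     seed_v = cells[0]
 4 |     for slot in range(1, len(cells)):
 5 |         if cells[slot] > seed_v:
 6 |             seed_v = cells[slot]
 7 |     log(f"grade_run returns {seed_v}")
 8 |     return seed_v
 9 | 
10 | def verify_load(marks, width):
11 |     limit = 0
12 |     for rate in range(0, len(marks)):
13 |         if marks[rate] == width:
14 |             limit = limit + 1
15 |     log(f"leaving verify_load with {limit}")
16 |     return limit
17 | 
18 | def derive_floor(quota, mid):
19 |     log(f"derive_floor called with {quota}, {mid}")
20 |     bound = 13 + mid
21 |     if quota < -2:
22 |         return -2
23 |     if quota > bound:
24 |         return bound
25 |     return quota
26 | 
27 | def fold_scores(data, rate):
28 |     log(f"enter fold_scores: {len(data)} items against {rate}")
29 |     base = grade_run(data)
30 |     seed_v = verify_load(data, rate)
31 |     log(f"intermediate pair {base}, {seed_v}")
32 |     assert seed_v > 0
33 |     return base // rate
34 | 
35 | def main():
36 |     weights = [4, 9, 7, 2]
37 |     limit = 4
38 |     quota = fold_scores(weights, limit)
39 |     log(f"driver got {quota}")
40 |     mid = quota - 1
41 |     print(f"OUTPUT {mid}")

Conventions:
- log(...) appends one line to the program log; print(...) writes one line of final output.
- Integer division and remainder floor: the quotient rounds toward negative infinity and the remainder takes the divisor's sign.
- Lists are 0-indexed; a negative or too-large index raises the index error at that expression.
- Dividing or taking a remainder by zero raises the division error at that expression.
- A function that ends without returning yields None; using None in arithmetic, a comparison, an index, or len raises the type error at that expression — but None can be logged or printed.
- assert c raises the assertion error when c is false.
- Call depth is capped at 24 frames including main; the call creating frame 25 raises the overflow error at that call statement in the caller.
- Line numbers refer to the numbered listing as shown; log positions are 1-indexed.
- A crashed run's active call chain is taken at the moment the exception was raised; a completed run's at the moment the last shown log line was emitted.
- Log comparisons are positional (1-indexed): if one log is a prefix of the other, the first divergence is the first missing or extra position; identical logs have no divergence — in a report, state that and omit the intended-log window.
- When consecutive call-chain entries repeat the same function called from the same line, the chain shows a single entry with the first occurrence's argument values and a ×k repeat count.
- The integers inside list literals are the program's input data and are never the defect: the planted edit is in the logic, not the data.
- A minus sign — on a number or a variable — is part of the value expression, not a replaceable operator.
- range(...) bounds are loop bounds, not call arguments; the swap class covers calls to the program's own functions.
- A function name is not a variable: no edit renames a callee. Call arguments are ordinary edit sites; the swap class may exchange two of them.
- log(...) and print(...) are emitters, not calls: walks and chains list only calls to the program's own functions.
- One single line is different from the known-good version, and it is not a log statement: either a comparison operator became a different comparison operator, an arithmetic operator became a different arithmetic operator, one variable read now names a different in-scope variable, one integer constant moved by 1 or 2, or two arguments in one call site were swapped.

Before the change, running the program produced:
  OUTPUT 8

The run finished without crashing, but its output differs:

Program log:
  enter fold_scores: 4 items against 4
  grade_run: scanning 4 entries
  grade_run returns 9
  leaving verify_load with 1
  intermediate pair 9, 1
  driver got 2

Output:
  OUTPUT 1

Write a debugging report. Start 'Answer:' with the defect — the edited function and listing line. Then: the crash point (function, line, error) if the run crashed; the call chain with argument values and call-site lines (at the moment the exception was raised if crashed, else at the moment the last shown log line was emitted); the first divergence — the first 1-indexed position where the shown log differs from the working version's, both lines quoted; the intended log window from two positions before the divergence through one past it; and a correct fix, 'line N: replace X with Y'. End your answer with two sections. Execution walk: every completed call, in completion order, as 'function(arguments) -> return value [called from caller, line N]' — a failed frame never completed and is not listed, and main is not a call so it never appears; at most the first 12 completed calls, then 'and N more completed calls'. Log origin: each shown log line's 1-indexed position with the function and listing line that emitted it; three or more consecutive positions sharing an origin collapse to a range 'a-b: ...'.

Answer: the defect is in fold_scores at line 33.
The tell: The log first diverges at position 6: the faulty run prints 'driver got 2' where the working version prints 'driver got 9'.
Call chain: main.
First divergence: position 6 — shown 'driver got 2', intended 'driver got 9'.
Intended log window:
  4: leaving verify_load with 1
  5: intermediate pair 9, 1
  6: driver got 9
Execution walk:
  grade_run([4, 9, 7, 2]) -> 9  [called from fold_scores, line 29]
  verify_load([4, 9, 7, 2], 4) -> 1  [called from fold_scores, line 30]
  fold_scores([4, 9, 7, 2], 4) -> 2  [called from main, line 38]
Log origin:
  1: logged in fold_scores at line 28
  2: logged in grade_run at line 2
  3: logged in grade_run at line 7
  4: logged in verify_load at line 15
  5: logged in fold_scores at line 31
  6: logged in main at line 39
A correct fix: line 33: replace `rate` with `seed_v`.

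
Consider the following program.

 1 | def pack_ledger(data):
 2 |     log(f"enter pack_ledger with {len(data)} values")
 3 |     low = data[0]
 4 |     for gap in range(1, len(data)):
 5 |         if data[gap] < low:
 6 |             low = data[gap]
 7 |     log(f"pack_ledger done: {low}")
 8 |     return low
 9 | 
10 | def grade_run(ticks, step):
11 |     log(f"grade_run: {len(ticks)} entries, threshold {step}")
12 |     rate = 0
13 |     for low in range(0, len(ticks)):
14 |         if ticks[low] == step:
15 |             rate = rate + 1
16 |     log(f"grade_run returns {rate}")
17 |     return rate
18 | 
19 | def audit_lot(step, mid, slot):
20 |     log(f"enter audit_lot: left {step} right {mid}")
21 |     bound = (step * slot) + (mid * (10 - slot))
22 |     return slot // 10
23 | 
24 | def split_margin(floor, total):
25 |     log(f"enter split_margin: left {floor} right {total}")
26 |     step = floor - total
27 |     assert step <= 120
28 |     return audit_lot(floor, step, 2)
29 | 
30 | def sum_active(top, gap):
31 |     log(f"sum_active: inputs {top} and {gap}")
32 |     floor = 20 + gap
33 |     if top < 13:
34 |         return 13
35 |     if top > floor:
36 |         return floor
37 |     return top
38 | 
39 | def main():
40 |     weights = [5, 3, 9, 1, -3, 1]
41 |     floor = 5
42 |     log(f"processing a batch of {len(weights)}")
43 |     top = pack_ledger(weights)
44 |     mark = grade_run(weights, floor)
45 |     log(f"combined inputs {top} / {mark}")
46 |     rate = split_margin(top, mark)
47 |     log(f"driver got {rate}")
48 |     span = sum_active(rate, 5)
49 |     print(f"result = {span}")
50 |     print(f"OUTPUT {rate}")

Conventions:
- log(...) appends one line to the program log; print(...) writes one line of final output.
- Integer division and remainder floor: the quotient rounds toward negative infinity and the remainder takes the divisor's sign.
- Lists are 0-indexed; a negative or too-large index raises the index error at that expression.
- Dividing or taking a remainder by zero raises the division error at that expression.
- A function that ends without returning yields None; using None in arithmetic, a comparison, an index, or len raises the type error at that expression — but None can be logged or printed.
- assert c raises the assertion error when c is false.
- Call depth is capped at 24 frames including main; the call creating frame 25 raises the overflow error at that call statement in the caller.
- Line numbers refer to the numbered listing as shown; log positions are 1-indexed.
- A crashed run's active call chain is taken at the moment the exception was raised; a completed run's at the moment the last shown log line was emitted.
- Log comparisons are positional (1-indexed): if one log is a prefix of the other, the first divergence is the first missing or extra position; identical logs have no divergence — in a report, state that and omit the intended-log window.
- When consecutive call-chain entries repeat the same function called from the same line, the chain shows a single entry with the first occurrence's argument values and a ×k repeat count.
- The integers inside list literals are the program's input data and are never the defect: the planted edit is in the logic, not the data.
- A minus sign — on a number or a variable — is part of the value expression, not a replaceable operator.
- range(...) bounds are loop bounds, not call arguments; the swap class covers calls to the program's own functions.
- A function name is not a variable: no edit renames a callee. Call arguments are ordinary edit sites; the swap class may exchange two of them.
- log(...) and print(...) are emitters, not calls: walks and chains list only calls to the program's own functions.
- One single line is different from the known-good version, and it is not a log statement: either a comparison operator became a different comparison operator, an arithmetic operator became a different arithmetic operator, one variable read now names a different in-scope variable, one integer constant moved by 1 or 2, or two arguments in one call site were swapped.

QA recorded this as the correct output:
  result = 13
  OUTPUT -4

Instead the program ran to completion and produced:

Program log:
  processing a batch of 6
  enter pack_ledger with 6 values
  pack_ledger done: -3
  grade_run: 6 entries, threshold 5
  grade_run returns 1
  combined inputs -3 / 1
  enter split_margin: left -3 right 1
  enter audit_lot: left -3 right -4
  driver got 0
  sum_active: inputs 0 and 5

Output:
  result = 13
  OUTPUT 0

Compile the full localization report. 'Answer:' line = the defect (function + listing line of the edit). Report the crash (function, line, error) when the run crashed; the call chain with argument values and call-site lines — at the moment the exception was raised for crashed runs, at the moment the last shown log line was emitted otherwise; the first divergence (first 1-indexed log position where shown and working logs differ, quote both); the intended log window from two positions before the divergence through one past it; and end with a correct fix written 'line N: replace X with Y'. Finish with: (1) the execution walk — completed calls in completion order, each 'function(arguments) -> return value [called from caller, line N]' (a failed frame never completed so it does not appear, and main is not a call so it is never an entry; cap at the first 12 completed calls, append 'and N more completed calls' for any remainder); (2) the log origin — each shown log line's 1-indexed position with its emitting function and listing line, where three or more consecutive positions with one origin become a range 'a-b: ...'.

Answer: the defect is in audit_lot at line 22.
Core observation: Everything matches until log position 9, which reads 'driver got 0' in place of 'driver got -4'.
Call chain: main -> sum_active(0, 5) (called at line 48).
First divergence: position 9 — the shown line 'driver got 0' should read 'driver got -4'.
Intended log window:
  7: enter split_margin: left -3 right 1
  8: enter audit_lot: left -3 right -4
  9: driver got -4
  10: sum_active: inputs -4 and 5
Execution walk:
  pack_ledger([5, 3, 9, 1, -3, 1]) -> -3  [called from main, line 43]
  grade_run([5, 3, 9, 1, -3, 1], 5) -> 1  [called from main, line 44]
  audit_lot(-3, -4, 2) -> 0  [called from split_margin, line 28]
  split_margin(-3, 1) -> 0  [called from main, line 46]
  sum_active(0, 5) -> 13  [called from main, line 48]
Log origins:
  1: from main, line 42
  2: from pack_ledger, line 2
  3: from pack_ledger, line 7
  4: from grade_run, line 11
  5: from grade_run, line 16
  6: from main, line 45
  7: from split_margin, line 25
  8: from audit_lot, line 20
  9: from main, line 47
  10: from sum_active, line 31
A correct fix: line 22: replace `slot` with `bound`.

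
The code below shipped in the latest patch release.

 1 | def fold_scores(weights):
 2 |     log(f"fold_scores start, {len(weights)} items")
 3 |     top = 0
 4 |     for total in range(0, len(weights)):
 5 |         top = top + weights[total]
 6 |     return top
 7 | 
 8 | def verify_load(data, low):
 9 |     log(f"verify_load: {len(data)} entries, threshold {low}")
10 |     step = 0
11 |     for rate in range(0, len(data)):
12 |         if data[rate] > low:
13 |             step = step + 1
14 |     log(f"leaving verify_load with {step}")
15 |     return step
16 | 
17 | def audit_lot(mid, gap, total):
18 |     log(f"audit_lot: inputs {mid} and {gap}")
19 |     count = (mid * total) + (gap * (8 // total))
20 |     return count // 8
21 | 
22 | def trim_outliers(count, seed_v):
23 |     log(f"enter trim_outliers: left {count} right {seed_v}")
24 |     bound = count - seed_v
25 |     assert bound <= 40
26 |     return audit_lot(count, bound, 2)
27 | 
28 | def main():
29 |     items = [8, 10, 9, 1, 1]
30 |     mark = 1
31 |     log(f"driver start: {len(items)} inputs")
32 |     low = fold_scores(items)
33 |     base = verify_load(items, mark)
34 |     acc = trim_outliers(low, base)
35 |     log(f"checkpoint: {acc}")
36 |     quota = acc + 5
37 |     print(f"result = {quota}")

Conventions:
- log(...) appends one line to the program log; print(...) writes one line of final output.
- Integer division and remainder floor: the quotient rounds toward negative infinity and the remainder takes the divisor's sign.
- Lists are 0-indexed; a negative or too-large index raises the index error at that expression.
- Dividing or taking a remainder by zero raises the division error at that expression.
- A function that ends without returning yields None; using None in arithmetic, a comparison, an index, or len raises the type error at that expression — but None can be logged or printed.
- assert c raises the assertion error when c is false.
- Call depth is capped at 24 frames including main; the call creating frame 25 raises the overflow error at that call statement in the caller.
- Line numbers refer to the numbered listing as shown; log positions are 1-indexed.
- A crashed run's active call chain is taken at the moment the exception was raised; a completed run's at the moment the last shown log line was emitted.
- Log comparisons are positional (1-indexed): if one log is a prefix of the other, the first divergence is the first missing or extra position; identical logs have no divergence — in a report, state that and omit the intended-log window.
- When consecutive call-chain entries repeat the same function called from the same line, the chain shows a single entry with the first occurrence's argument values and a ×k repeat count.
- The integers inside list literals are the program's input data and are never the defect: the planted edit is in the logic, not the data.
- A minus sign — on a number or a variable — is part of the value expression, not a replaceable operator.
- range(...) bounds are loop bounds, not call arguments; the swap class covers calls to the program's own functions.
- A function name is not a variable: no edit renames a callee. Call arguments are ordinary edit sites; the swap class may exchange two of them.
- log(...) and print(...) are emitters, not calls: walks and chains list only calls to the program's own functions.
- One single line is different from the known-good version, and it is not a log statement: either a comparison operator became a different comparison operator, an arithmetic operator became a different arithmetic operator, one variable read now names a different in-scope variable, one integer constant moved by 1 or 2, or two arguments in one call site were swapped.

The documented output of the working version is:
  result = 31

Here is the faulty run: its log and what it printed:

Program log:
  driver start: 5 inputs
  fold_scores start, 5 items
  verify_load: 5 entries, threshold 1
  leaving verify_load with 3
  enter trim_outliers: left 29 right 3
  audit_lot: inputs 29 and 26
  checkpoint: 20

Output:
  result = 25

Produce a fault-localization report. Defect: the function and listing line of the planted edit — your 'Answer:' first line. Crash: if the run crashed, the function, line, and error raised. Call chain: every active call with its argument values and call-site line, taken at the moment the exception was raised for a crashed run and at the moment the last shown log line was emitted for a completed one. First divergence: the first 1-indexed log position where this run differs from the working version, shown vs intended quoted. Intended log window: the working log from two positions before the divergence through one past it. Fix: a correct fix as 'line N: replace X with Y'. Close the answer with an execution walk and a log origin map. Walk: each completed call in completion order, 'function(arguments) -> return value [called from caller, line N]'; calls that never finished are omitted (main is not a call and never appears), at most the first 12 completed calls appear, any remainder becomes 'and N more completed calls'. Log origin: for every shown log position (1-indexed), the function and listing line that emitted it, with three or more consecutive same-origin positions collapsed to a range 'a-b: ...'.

Answer: the defect is in audit_lot at line 19.
Key fact: The log first diverges at position 7: the faulty run prints 'checkpoint: 20' where the working version prints 'checkpoint: 26'.
Call chain: main.
First divergence: position 7 — the shown line 'checkpoint: 20' should read 'checkpoint: 26'.
Intended log window:
  5: enter trim_outliers: left 29 right 3
  6: audit_lot: inputs 29 and 26
  7: checkpoint: 26
Execution walk:
  fold_scores([8, 10, 9, 1, 1]) -> 29  [called from main, line 32]
  verify_load([8, 10, 9, 1, 1], 1) -> 3  [called from main, line 33]
  audit_lot(29, 26, 2) -> 20  [called from trim_outliers, line 26]
  trim_outliers(29, 3) -> 20  [called from main, line 34]
Log origins:
  1 — main, line 31
  2 — fold_scores, line 2
  3 — verify_load, line 9
  4 — verify_load, line 14
  5 — trim_outliers, line 23
  6 — audit_lot, line 18
  7 — main, line 35
A correct fix: line 19: replace `//` with `-`.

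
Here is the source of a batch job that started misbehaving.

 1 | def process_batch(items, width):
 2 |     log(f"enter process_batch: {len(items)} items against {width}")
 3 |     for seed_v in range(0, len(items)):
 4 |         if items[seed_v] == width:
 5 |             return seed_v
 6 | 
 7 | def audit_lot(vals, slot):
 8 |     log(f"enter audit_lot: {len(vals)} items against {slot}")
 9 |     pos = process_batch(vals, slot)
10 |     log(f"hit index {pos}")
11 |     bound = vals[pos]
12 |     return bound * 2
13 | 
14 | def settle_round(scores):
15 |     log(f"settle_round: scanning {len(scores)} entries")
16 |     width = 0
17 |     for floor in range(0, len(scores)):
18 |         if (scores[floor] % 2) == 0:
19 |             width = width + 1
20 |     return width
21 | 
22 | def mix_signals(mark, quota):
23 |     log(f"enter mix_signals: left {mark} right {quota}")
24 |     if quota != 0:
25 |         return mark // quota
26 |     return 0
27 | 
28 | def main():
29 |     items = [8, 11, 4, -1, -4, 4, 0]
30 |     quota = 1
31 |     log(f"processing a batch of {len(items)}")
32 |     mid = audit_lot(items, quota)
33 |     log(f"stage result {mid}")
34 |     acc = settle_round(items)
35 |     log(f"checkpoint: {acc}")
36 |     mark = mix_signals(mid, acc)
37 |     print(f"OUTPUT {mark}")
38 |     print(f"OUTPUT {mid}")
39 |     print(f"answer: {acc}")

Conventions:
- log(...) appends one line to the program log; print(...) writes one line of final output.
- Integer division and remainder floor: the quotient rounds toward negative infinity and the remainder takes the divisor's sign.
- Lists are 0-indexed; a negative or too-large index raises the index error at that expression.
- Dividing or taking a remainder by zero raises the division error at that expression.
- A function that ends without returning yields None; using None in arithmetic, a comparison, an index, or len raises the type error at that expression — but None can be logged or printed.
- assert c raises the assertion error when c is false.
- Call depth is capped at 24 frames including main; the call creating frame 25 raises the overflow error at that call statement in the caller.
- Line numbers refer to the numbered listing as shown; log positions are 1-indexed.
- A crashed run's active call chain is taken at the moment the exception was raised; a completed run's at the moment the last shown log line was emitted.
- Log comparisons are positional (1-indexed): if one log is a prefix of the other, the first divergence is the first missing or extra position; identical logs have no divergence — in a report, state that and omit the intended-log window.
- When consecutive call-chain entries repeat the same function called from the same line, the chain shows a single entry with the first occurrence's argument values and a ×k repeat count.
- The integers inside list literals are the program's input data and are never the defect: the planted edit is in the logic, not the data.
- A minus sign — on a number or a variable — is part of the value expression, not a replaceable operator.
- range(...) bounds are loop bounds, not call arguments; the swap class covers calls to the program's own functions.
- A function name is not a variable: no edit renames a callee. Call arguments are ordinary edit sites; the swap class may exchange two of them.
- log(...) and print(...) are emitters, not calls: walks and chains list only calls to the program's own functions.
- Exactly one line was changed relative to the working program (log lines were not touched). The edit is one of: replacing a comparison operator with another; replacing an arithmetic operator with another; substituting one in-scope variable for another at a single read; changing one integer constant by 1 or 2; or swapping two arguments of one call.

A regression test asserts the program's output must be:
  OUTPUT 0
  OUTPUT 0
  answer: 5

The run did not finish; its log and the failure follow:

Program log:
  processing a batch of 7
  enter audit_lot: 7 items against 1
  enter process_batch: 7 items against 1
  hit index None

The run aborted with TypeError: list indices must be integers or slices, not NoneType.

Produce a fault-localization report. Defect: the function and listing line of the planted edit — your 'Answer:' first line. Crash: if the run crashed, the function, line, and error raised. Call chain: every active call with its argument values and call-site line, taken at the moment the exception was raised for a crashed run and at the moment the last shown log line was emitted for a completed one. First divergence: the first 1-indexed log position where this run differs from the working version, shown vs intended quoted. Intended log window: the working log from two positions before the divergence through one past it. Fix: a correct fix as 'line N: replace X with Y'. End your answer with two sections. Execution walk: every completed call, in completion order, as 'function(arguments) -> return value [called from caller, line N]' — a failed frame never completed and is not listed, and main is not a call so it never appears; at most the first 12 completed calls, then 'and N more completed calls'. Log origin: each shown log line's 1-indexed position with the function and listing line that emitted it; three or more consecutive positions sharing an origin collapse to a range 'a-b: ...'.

Answer: the defect is in main at line 30.
Core observation: The log first diverges at position 2: the faulty run prints 'enter audit_lot: 7 items against 1' where the working version prints 'enter audit_lot: 7 items against 0'.
Crash: audit_lot, line 11, TypeError.
Call chain: main -> audit_lot([8, 11, 4, -1, -4, 4, 0], 1) (called at line 32).
First divergence: position 2 — shown 'enter audit_lot: 7 items against 1', intended 'enter audit_lot: 7 items against 0'.
Intended log window:
  1: processing a batch of 7
  2: enter audit_lot: 7 items against 0
  3: enter process_batch: 7 items against 0
Execution walk:
  process_batch([8, 11, 4, -1, -4, 4, 0], 1) -> None  [called from audit_lot, line 9]
Origin of each log line:
  1: emitted by main (line 31)
  2: emitted by audit_lot (line 8)
  3: emitted by process_batch (line 2)
  4: emitted by audit_lot (line 10)
A correct fix: line 30: replace `1` with `0`.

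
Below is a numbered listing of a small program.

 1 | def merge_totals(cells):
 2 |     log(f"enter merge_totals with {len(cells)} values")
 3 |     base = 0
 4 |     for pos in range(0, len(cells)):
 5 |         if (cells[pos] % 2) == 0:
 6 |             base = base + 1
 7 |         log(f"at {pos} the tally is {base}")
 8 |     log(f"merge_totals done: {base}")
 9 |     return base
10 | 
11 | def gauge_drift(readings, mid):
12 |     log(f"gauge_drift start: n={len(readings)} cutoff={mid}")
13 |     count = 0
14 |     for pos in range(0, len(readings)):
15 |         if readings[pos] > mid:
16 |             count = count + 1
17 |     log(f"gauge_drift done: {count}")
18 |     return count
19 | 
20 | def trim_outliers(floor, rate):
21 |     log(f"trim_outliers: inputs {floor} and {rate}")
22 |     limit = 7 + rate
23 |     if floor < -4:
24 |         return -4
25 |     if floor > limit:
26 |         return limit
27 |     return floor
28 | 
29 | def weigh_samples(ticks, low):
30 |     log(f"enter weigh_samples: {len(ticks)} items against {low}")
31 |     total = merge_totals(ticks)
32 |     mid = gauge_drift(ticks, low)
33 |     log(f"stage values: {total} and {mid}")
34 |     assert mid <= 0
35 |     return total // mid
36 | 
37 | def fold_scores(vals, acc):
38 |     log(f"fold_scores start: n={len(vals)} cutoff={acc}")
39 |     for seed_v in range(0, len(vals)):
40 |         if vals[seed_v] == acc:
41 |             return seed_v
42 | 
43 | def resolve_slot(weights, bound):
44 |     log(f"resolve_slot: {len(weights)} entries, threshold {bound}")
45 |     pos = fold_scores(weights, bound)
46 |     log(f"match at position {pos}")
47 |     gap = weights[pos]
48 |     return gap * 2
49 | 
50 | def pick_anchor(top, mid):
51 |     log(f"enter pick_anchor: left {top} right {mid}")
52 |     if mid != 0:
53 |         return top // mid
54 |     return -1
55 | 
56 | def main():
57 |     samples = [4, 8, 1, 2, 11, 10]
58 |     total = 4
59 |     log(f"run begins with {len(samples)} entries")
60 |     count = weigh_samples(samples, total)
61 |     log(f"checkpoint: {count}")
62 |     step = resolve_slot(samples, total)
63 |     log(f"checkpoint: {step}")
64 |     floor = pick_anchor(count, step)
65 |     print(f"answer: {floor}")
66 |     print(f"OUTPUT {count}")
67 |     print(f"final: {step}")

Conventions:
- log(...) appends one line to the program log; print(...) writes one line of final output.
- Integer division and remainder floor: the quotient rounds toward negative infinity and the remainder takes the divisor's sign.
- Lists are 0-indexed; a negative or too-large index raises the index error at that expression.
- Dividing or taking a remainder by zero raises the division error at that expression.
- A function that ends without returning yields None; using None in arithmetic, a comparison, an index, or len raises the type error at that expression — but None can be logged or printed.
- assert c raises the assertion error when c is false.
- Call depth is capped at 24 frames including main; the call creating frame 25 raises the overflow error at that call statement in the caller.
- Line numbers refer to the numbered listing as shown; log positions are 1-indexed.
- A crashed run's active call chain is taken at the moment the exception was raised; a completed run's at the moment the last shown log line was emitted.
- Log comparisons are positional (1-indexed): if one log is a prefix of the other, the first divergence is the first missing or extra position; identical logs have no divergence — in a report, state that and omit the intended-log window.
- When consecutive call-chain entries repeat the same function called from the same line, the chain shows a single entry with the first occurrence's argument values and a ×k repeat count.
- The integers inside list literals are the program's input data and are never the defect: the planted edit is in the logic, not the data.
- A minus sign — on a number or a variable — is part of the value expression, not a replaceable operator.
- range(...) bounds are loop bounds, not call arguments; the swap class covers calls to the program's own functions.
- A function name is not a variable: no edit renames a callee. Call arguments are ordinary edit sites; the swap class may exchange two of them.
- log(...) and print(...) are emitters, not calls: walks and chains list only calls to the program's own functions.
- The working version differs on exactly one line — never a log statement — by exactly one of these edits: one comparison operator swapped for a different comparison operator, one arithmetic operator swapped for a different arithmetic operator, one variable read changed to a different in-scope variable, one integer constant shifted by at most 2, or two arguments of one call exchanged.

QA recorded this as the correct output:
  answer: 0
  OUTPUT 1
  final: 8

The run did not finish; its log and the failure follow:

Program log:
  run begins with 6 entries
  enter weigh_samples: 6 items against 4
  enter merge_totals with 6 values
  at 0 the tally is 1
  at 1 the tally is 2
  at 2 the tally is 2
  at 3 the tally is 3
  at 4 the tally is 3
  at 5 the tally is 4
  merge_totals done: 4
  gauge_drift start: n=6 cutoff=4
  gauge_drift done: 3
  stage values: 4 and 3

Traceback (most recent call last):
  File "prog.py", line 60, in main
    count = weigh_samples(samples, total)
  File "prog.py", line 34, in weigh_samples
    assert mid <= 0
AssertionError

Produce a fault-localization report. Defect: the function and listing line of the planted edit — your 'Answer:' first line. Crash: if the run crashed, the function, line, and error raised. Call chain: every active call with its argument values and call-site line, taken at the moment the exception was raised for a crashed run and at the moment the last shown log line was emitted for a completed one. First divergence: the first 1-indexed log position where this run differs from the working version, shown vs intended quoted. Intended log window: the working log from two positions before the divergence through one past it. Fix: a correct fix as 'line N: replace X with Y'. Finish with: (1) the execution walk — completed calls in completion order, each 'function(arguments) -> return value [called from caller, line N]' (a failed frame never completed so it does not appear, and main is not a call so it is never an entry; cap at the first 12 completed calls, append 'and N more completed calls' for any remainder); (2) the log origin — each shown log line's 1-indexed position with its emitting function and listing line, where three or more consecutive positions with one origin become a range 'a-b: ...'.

Answer: the defect is in weigh_samples at line 34.
The tell: A complete run would log 'checkpoint: 1' next, but this one stopped at 13 lines.
Crash: weigh_samples, line 34, AssertionError.
Call chain: main -> weigh_samples([4, 8, 1, 2, 11, 10], 4) (called at line 60).
First divergence: position 14 (shown log ended at 13 lines; the working version continues: 'checkpoint: 1').
Intended log window:
  12: gauge_drift done: 3
  13: stage values: 4 and 3
  14: checkpoint: 1
  15: resolve_slot: 6 entries, threshold 4
Execution walk:
  merge_totals([4, 8, 1, 2, 11, 10]) -> 4  [called from weigh_samples, line 31]
  gauge_drift([4, 8, 1, 2, 11, 10], 4) -> 3  [called from weigh_samples, line 32]
Log origins:
  1: emitted by main (line 59)
  2: emitted by weigh_samples (line 30)
  3: emitted by merge_totals (line 2)
  4-9: emitted by merge_totals (line 7)
  10: emitted by merge_totals (line 8)
  11: emitted by gauge_drift (line 12)
  12: emitted by gauge_drift (line 17)
  13: emitted by weigh_samples (line 33)
A correct fix: line 34: replace `<=` with `>`.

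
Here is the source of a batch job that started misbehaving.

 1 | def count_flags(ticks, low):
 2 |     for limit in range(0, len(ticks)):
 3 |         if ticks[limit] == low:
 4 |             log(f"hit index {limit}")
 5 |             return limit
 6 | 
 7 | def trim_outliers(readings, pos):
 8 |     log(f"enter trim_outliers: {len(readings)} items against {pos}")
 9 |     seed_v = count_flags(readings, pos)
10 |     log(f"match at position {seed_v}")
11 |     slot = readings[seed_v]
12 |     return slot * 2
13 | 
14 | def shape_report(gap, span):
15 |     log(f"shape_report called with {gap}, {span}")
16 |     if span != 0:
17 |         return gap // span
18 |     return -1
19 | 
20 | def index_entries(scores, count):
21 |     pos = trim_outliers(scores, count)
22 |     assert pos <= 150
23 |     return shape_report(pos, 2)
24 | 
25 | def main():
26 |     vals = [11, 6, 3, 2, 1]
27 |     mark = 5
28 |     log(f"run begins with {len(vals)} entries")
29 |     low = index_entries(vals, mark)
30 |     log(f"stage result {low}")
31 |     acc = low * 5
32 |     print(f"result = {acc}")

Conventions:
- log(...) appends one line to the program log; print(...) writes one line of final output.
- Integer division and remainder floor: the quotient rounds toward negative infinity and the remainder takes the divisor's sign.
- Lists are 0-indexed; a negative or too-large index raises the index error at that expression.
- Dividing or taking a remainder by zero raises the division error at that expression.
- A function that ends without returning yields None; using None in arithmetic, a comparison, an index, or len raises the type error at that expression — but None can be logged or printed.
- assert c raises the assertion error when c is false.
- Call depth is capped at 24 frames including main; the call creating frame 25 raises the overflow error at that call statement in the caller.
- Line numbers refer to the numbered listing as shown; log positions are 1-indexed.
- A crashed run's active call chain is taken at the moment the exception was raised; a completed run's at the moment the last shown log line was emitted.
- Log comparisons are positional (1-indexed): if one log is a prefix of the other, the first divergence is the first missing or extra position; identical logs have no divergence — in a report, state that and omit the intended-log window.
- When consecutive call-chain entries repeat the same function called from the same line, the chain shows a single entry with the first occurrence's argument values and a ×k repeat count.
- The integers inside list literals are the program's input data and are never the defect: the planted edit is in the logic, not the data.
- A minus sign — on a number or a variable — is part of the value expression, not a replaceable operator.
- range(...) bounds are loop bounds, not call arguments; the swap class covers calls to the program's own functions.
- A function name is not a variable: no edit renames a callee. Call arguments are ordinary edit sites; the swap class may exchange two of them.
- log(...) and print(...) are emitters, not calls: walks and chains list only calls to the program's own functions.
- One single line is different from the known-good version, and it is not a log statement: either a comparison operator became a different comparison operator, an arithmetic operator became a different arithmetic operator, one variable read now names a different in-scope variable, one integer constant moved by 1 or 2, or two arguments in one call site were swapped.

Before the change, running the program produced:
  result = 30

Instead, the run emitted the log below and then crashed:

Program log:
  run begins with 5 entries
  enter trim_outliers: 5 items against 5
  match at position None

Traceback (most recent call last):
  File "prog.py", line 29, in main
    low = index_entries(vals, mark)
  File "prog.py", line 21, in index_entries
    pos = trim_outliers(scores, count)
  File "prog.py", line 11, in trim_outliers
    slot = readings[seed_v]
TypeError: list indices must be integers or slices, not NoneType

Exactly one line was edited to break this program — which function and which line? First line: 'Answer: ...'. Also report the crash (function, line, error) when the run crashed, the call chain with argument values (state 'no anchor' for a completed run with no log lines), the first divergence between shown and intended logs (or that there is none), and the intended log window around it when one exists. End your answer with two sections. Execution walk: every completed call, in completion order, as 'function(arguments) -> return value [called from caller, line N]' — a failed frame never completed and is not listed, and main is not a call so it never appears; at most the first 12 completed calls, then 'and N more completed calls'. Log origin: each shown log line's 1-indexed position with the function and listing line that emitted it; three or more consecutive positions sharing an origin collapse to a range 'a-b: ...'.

Answer: the defect is in main at line 27.
The tell: At log position 2 the runs split — shown 'enter trim_outliers: 5 items against 5', but the working version logs 'enter trim_outliers: 5 items against 6'.
Crash: trim_outliers, line 11, TypeError.
Call chain: main -> index_entries([11, 6, 3, 2, 1], 5) (called at line 29) -> trim_outliers([11, 6, 3, 2, 1], 5) (called at line 21).
First divergence: at position 2 the run shows 'enter trim_outliers: 5 items against 5' where the working version logs 'enter trim_outliers: 5 items against 6'.
Intended log window:
  1: run begins with 5 entries
  2: enter trim_outliers: 5 items against 6
  3: hit index 1
Execution walk:
  count_flags([11, 6, 3, 2, 1], 5) -> None  [called from trim_outliers, line 9]
Log origin:
  1 — main, line 28
  2 — trim_outliers, line 8
  3 — trim_outliers, line 10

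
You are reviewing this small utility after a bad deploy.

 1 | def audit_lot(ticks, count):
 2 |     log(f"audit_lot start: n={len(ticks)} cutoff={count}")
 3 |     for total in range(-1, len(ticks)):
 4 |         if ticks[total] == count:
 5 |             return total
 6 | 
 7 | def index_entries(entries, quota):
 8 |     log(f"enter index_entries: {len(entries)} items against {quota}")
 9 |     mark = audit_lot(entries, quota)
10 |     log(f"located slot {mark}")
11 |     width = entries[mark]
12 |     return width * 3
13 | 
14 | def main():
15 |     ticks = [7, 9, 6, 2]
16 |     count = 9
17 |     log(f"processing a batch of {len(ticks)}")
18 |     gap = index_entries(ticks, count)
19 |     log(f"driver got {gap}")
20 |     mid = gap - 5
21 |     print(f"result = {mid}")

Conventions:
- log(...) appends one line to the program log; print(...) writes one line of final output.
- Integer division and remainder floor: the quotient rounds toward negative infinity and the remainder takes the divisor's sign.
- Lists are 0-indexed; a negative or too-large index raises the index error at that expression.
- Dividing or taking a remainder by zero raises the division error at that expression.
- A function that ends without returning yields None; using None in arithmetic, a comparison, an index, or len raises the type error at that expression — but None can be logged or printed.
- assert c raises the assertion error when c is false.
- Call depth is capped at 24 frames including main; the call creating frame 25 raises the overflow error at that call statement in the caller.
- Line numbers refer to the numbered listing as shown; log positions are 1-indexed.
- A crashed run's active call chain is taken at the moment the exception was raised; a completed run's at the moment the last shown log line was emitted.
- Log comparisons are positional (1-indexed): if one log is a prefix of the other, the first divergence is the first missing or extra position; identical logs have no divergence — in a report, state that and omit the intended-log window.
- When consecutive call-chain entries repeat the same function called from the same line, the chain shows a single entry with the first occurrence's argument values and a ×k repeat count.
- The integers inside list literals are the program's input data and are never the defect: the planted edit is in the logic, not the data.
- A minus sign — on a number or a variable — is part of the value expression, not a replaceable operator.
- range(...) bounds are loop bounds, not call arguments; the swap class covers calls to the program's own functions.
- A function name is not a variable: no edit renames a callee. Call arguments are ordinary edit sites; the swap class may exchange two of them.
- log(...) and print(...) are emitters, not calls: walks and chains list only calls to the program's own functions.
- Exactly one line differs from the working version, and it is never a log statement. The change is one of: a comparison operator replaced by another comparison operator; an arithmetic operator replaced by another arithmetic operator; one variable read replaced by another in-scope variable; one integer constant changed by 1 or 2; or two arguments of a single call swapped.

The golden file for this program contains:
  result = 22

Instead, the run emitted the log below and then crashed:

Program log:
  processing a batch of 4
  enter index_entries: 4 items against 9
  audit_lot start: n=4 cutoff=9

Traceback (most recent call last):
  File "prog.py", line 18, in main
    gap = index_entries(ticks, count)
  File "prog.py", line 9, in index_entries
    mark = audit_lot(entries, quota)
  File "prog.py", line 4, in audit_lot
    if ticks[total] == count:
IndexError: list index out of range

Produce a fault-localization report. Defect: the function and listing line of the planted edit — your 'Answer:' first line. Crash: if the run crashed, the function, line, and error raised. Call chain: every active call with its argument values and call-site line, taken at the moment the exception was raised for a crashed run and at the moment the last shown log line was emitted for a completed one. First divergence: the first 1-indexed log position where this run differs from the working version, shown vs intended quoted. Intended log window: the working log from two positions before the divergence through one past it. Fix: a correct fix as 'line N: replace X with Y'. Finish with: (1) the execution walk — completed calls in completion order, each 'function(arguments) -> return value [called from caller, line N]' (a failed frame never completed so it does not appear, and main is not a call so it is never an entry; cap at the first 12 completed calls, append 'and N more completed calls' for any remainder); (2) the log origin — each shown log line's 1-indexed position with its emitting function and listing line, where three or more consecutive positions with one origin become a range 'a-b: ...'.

Answer: the defect is in audit_lot at line 3.
Key fact: The log ends early — 3 lines, where the working version next logs 'located slot 1'.
Crash: audit_lot, line 4, IndexError.
Call chain: main -> index_entries([7, 9, 6, 2], 9) (called at line 18) -> audit_lot([7, 9, 6, 2], 9) (called at line 9).
First divergence: position 4 — the faulty run's log ends after 3 lines; the working version continues with 'located slot 1'.
Intended log window:
  2: enter index_entries: 4 items against 9
  3: audit_lot start: n=4 cutoff=9
  4: located slot 1
  5: driver got 27
Execution walk:
  (no call completed)
Log origins:
  1: logged in main at line 17
  2: logged in index_entries at line 8
  3: logged in audit_lot at line 2
A correct fix: line 3: replace `-1` with `0`.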